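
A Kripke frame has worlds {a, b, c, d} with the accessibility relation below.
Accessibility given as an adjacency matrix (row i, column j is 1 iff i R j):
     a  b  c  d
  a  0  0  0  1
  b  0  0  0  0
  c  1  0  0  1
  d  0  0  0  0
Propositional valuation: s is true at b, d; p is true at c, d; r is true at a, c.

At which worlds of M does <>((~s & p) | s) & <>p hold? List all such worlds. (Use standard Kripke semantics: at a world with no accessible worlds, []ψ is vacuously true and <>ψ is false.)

a, c

Let φ = <>((~s & p) | s) & <>p. Evaluate φ at each world:
  a (successors {d}): φ is true.
  b (successors ∅): φ is false.
  c (successors {a, d}): φ is true.
  d (successors ∅): φ is false.
For instance, at a:
  At a: <>((~s & p) | s) is true, <>p is true, so <>((~s & p) | s) & <>p is true.
    At a: <>((~s & p) | s) requires (~s & p) | s at some successor in {d}.
      (~s & p) | s holds at d, so <>((~s & p) | s) is true at a.
    At a: <>p requires p at some successor in {d}.
      p holds at d, so <>p is true at a.
Satisfying worlds: {a, c}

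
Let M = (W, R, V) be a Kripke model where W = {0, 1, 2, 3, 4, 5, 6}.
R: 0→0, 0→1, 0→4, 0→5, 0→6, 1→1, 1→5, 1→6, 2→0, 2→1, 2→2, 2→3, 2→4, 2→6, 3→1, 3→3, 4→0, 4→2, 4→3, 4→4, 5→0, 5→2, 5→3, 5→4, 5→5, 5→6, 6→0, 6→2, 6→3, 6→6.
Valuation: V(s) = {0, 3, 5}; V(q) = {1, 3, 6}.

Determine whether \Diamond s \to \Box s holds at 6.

No

At 6: \Diamond s is true, \Box s is false, so \Diamond s \to \Box s is false.
  At 6: \Diamond s requires s at some successor in {0, 2, 3, 6}.
    s holds at 0, so \Diamond s is true at 6.
  At 6: \Box s requires s at every successor {0, 2, 3, 6}.
    s fails at 2, so \Box s is false at 6.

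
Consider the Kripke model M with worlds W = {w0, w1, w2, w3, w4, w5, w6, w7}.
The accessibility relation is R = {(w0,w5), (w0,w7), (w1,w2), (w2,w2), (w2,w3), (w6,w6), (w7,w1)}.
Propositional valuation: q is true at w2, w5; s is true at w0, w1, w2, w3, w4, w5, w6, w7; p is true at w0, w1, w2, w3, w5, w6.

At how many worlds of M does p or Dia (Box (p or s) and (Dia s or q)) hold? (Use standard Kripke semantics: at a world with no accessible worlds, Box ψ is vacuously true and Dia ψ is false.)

7

Recall that Box ψ holds at a world iff ψ holds at every accessible world, and Dia ψ holds iff ψ holds at some accessible world.
Let φ = p or Dia (Box (p or s) and (Dia s or q)). Evaluate φ at each world:
  w0 (successors {w5, w7}): φ is true.
  w1 (successors {w2}): φ is true.
  w2 (successors {w2, w3}): φ is true.
  w3 (successors ∅): φ is true.
  w4 (successors ∅): φ is false.
  w5 (successors ∅): φ is true.
  w6 (successors {w6}): φ is true.
  w7 (successors {w1}): φ is true.
For instance, at w0:
  At w0: p is true, Dia (Box (p or s) and (Dia s or q)) is true, so p or Dia (Box (p or s) and (Dia s or q)) is true.
    At w0: Dia (Box (p or s) and (Dia s or q)) requires Box (p or s) and (Dia s or q) at some successor in {w5, w7}.
      Box (p or s) and (Dia s or q) holds at w5, so Dia (Box (p or s) and (Dia s or q)) is true at w0.
Satisfying worlds: {w0, w1, w2, w3, w5, w6, w7}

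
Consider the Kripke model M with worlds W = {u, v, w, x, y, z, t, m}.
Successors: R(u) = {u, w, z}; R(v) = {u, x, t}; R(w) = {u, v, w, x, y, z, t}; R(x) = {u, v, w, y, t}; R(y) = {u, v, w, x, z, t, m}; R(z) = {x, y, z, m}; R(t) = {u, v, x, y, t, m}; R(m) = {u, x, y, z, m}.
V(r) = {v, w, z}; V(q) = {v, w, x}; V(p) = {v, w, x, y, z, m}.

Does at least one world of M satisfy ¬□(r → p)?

Let φ = ¬□(r → p). Evaluate φ at each world:
  u (successors {u, w, z}): φ is false.
  v (successors {u, x, t}): φ is false.
  w (successors {u, v, w, x, y, z, t}): φ is false.
  x (successors {u, v, w, y, t}): φ is false.
  y (successors {u, v, w, x, z, t, m}): φ is false.
  z (successors {x, y, z, m}): φ is false.
  t (successors {u, v, x, y, t, m}): φ is false.
  m (successors {u, x, y, z, m}): φ is false.
For instance, at z:
  At z: □(r → p) is true, so ¬□(r → p) is false.
    At z: □(r → p) requires r → p at every successor {x, y, z, m}.
      At x: r → p is true.
      At y: r → p is true.
      At z: r → p is true.
      At m: r → p is true.
    So □(r → p) is true at z.

No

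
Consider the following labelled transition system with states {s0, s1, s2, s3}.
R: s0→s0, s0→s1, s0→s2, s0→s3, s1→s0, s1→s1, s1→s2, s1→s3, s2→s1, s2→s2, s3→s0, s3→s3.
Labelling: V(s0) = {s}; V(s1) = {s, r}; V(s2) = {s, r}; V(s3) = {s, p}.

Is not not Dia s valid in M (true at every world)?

Yes

Let φ = not not Dia s. Evaluate φ at each world:
  s0 (successors {s0, s1, s2, s3}): φ is true.
  s1 (successors {s0, s1, s2, s3}): φ is true.
  s2 (successors {s1, s2}): φ is true.
  s3 (successors {s0, s3}): φ is true.
For instance, at s3:
  At s3: not Dia s is false, so not not Dia s is true.
    At s3: Dia s is true, so not Dia s is false.
      At s3: Dia s requires s at some successor in {s0, s3}.
        s holds at s0, so Dia s is true at s3.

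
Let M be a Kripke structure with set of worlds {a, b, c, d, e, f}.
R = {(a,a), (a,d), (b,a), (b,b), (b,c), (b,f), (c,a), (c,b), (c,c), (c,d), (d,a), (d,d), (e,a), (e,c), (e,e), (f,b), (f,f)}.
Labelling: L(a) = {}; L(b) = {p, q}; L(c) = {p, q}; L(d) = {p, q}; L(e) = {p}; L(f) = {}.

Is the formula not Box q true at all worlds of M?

Recall that Box ψ holds at a world iff ψ holds at every accessible world, and Dia ψ holds iff ψ holds at some accessible world.
Let φ = not Box q. Evaluate φ at each world:
  a (successors {a, d}): φ is true.
  b (successors {a, b, c, f}): φ is true.
  c (successors {a, b, c, d}): φ is true.
  d (successors {a, d}): φ is true.
  e (successors {a, c, e}): φ is true.
  f (successors {b, f}): φ is true.
For instance, at e:
  At e: Box q is false, so not Box q is true.
    At e: Box q requires q at every successor {a, c, e}.
      q fails at a, so Box q is false at e.

Yes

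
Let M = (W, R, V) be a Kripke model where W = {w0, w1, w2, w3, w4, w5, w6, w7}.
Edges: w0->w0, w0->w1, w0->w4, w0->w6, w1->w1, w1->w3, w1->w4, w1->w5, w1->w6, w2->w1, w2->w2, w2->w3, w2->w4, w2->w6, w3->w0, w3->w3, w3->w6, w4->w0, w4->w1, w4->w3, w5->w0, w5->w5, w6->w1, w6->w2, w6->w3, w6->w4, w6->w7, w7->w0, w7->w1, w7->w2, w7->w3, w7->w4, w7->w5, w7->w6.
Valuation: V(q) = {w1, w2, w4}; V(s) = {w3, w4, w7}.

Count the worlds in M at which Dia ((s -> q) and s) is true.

5

Let φ = Dia ((s -> q) and s). Evaluate φ at each world:
  w0 (successors {w0, w1, w4, w6}): φ is true.
  w1 (successors {w1, w3, w4, w5, w6}): φ is true.
  w2 (successors {w1, w2, w3, w4, w6}): φ is true.
  w3 (successors {w0, w3, w6}): φ is false.
  w4 (successors {w0, w1, w3}): φ is false.
  w5 (successors {w0, w5}): φ is false.
  w6 (successors {w1, w2, w3, w4, w7}): φ is true.
  w7 (successors {w0, w1, w2, w3, w4, w5, w6}): φ is true.
For instance, at w7:
  At w7: Dia ((s -> q) and s) requires (s -> q) and s at some successor in {w0, w1, w2, w3, w4, w5, w6}.
    (s -> q) and s holds at w4, so Dia ((s -> q) and s) is true at w7.
Satisfying worlds: {w0, w1, w2, w6, w7}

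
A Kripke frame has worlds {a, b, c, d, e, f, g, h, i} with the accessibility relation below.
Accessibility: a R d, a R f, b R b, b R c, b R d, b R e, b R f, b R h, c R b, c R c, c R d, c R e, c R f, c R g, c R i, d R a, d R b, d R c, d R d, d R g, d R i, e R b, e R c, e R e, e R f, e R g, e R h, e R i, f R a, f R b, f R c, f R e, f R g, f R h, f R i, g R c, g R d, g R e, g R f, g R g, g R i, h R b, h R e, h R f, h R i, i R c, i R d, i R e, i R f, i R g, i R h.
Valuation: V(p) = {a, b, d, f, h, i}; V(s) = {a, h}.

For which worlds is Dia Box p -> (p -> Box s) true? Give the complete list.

a, b, c, e, g, h, i

Let φ = Dia Box p -> (p -> Box s). Evaluate φ at each world:
  a (successors {d, f}): φ is true.
  b (successors {b, c, d, e, f, h}): φ is true.
  c (successors {b, c, d, e, f, g, i}): φ is true.
  d (successors {a, b, c, d, g, i}): φ is false.
  e (successors {b, c, e, f, g, h, i}): φ is true.
  f (successors {a, b, c, e, g, h, i}): φ is false.
  g (successors {c, d, e, f, g, i}): φ is true.
  h (successors {b, e, f, i}): φ is true.
  i (successors {c, d, e, f, g, h}): φ is true.
For instance, at c:
  At c: Dia Box p is false, p -> Box s is true, so Dia Box p -> (p -> Box s) is true.
    At c: Dia Box p requires Box p at some successor in {b, c, d, e, f, g, i}.
      At b: Box p is false.
      At c: Box p is false.
      At d: Box p is false.
      At e: Box p is false.
      At f: Box p is false.
      At g: Box p is false.
      At i: Box p is false.
    So Dia Box p is false at c.
    At c: p is false, Box s is false, so p -> Box s is true.
      At c: Box s requires s at every successor {b, c, d, e, f, g, i}.
        s fails at b, so Box s is false at c.
Satisfying worlds: {a, b, c, e, g, h, i}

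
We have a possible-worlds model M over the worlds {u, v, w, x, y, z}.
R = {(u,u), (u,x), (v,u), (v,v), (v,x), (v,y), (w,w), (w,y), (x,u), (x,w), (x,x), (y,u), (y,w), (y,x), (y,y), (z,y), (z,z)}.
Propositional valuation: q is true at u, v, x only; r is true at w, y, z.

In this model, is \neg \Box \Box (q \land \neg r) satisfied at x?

Yes

Recall that \Box ψ holds at a world iff ψ holds at every accessible world, and \Diamond ψ holds iff ψ holds at some accessible world.
At x: \Box \Box (q \land \neg r) is false, so \neg \Box \Box (q \land \neg r) is true.
  At x: \Box \Box (q \land \neg r) requires \Box (q \land \neg r) at every successor {u, w, x}.
    \Box (q \land \neg r) fails at w, so \Box \Box (q \land \neg r) is false at x.
      At w: \Box (q \land \neg r) requires q \land \neg r at every successor {w, y}.
        q \land \neg r fails at w, so \Box (q \land \neg r) is false at w.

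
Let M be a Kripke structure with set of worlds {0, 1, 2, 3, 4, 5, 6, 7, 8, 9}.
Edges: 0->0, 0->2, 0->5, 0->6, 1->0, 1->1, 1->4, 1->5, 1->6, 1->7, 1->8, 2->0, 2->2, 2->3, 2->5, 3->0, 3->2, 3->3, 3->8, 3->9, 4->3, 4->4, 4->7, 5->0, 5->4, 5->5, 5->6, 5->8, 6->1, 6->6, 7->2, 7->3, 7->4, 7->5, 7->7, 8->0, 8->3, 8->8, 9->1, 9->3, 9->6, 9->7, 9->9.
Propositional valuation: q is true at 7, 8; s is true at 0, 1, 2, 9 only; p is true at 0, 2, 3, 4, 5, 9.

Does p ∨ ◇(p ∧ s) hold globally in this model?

Let φ = p ∨ ◇(p ∧ s). Evaluate φ at each world:
  0 (successors {0, 2, 5, 6}): φ is true.
  1 (successors {0, 1, 4, 5, 6, 7, 8}): φ is true.
  2 (successors {0, 2, 3, 5}): φ is true.
  3 (successors {0, 2, 3, 8, 9}): φ is true.
  4 (successors {3, 4, 7}): φ is true.
  5 (successors {0, 4, 5, 6, 8}): φ is true.
  6 (successors {1, 6}): φ is false.
  7 (successors {2, 3, 4, 5, 7}): φ is true.
  8 (successors {0, 3, 8}): φ is true.
  9 (successors {1, 3, 6, 7, 9}): φ is true.
Detail at 6 (counterexample):
  At 6: p is false, ◇(p ∧ s) is false, so p ∨ ◇(p ∧ s) is false.
    At 6: ◇(p ∧ s) requires p ∧ s at some successor in {1, 6}.
      At 1: p ∧ s is false.
      At 6: p ∧ s is false.
    So ◇(p ∧ s) is false at 6.

No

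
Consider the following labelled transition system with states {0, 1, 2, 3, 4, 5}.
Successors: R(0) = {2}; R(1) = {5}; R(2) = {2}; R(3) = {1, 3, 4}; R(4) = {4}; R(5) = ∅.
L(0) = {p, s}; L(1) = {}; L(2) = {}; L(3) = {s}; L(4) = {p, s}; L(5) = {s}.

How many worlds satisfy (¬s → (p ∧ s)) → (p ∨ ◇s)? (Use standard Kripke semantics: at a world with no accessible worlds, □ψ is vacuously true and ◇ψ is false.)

5

Let φ = (¬s → (p ∧ s)) → (p ∨ ◇s). Evaluate φ at each world:
  0 (successors {2}): φ is true.
  1 (successors {5}): φ is true.
  2 (successors {2}): φ is true.
  3 (successors {1, 3, 4}): φ is true.
  4 (successors {4}): φ is true.
  5 (successors ∅): φ is false.
For instance, at 0:
  At 0: ¬s → (p ∧ s) is true, p ∨ ◇s is true, so (¬s → (p ∧ s)) → (p ∨ ◇s) is true.
    At 0: p is true, ◇s is false, so p ∨ ◇s is true.
      At 0: ◇s requires s at some successor in {2}.
        At 2: s is false.
      So ◇s is false at 0.
Satisfying worlds: {0, 1, 2, 3, 4}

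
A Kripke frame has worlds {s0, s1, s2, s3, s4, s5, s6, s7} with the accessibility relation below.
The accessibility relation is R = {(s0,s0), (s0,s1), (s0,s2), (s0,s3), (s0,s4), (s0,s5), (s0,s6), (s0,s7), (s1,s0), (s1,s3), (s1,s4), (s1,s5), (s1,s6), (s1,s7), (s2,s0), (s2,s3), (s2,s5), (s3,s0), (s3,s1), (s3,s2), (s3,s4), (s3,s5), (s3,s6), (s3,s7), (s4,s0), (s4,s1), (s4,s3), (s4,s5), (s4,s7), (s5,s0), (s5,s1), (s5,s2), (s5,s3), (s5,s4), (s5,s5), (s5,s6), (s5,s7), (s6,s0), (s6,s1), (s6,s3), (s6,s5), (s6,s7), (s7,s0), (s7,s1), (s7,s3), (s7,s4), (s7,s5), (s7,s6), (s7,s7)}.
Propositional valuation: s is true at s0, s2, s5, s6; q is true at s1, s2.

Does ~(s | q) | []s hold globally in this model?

Let φ = ~(s | q) | []s. Evaluate φ at each world:
  s0 (successors {s0, s1, s2, s3, s4, s5, s6, s7}): φ is false.
  s1 (successors {s0, s3, s4, s5, s6, s7}): φ is false.
  s2 (successors {s0, s3, s5}): φ is false.
  s3 (successors {s0, s1, s2, s4, s5, s6, s7}): φ is true.
  s4 (successors {s0, s1, s3, s5, s7}): φ is true.
  s5 (successors {s0, s1, s2, s3, s4, s5, s6, s7}): φ is false.
  s6 (successors {s0, s1, s3, s5, s7}): φ is false.
  s7 (successors {s0, s1, s3, s4, s5, s6, s7}): φ is true.
Detail at s0 (counterexample):
  At s0: ~(s | q) is false, []s is false, so ~(s | q) | []s is false.
    At s0: []s requires s at every successor {s0, s1, s2, s3, s4, s5, s6, s7}.
      s fails at s1, so []s is false at s0.

No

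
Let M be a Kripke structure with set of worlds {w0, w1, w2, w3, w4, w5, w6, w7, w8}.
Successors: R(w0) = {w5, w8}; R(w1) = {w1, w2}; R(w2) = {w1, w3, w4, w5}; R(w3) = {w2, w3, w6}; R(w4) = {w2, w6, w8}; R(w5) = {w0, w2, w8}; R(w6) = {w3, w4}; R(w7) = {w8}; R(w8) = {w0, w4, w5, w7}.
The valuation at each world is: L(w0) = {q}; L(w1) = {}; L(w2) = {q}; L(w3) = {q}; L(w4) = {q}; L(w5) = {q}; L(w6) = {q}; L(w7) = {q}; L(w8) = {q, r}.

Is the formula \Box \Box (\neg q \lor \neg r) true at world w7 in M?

Yes

At w7: \Box \Box (\neg q \lor \neg r) requires \Box (\neg q \lor \neg r) at every successor {w8}.
    At w8: \Box (\neg q \lor \neg r) requires \neg q \lor \neg r at every successor {w0, w4, w5, w7}.
      At w0: \neg q \lor \neg r is true.
      At w4: \neg q \lor \neg r is true.
      At w5: \neg q \lor \neg r is true.
      At w7: \neg q \lor \neg r is true.
    So \Box (\neg q \lor \neg r) is true at w8.
So \Box \Box (\neg q \lor \neg r) is true at w7.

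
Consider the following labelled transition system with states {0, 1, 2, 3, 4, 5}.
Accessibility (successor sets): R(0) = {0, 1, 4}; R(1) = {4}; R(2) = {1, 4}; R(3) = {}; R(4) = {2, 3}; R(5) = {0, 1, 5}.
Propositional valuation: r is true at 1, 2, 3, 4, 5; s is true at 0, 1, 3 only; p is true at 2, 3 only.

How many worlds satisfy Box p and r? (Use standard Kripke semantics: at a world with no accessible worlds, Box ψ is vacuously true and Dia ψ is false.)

2

Let φ = Box p and r. Evaluate φ at each world:
  0 (successors {0, 1, 4}): φ is false.
  1 (successors {4}): φ is false.
  2 (successors {1, 4}): φ is false.
  3 (successors ∅): φ is true.
  4 (successors {2, 3}): φ is true.
  5 (successors {0, 1, 5}): φ is false.
For instance, at 1:
  At 1: Box p is false, r is true, so Box p and r is false.
    At 1: Box p requires p at every successor {4}.
      p fails at 4, so Box p is false at 1.
Satisfying worlds: {3, 4}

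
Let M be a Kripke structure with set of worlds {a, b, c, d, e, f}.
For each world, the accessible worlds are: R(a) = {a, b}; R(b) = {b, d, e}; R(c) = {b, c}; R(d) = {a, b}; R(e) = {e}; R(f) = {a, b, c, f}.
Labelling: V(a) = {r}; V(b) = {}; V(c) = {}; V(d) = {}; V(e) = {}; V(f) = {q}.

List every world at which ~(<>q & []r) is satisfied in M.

a, b, c, d, e, f

Let φ = ~(<>q & []r). Evaluate φ at each world:
  a (successors {a, b}): φ is true.
  b (successors {b, d, e}): φ is true.
  c (successors {b, c}): φ is true.
  d (successors {a, b}): φ is true.
  e (successors {e}): φ is true.
  f (successors {a, b, c, f}): φ is true.
For instance, at a:
  At a: <>q & []r is false, so ~(<>q & []r) is true.
    At a: <>q is false, []r is false, so <>q & []r is false.
      At a: <>q requires q at some successor in {a, b}.
        At a: q is false.
        At b: q is false.
      So <>q is false at a.
      At a: []r requires r at every successor {a, b}.
        r fails at b, so []r is false at a.
Satisfying worlds: {a, b, c, d, e, f}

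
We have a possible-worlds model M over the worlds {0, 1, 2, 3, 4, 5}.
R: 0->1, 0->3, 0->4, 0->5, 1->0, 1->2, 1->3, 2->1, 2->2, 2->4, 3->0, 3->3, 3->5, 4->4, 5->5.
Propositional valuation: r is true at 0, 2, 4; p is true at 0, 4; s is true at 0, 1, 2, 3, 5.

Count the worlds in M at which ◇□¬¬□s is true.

Let φ = ◇□¬¬□s. Evaluate φ at each world:
  0 (successors {1, 3, 4, 5}): φ is true.
  1 (successors {0, 2, 3}): φ is false.
  2 (successors {1, 2, 4}): φ is false.
  3 (successors {0, 3, 5}): φ is true.
  4 (successors {4}): φ is false.
  5 (successors {5}): φ is true.
For instance, at 1:
  At 1: ◇□¬¬□s requires □¬¬□s at some successor in {0, 2, 3}.
    At 0: □¬¬□s is false.
    At 2: □¬¬□s is false.
    At 3: □¬¬□s is false.
  So ◇□¬¬□s is false at 1.
Satisfying worlds: {0, 3, 5}

3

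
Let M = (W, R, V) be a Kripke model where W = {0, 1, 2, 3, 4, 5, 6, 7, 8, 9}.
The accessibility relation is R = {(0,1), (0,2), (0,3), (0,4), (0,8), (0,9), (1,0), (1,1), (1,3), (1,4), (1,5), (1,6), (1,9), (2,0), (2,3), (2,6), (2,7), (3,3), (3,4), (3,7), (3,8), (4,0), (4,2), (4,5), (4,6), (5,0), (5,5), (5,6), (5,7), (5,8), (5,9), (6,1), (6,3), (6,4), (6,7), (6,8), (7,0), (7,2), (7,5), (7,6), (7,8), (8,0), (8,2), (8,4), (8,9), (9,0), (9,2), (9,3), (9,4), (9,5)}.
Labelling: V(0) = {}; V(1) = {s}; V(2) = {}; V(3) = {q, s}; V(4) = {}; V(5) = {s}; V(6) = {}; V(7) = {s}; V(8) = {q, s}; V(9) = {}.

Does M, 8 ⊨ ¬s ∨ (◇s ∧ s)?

At 8: ¬s is false, ◇s ∧ s is false, so ¬s ∨ (◇s ∧ s) is false.
  At 8: ◇s is false, s is true, so ◇s ∧ s is false.
    At 8: ◇s requires s at some successor in {0, 2, 4, 9}.
      At 0: s is false.
      At 2: s is false.
      At 4: s is false.
      At 9: s is false.
    So ◇s is false at 8.

No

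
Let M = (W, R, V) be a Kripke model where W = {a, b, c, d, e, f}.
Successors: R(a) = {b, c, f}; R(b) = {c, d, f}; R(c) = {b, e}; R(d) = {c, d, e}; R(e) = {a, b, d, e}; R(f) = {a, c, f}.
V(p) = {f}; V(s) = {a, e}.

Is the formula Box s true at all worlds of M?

No

Let φ = Box s. Evaluate φ at each world:
  a (successors {b, c, f}): φ is false.
  b (successors {c, d, f}): φ is false.
  c (successors {b, e}): φ is false.
  d (successors {c, d, e}): φ is false.
  e (successors {a, b, d, e}): φ is false.
  f (successors {a, c, f}): φ is false.
Detail at a (counterexample):
  At a: Box s requires s at every successor {b, c, f}.
    s fails at b, so Box s is false at a.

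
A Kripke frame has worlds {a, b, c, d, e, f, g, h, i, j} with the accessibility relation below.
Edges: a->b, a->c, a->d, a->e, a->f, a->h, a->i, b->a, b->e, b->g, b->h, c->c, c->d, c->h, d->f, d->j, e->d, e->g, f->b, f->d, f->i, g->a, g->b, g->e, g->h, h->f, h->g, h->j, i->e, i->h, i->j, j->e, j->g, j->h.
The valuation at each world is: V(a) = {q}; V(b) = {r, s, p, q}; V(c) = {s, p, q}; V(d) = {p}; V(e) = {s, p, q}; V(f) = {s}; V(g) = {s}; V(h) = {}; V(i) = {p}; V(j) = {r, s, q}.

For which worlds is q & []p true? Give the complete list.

none

Let φ = q & []p. Evaluate φ at each world:
  a (successors {b, c, d, e, f, h, i}): φ is false.
  b (successors {a, e, g, h}): φ is false.
  c (successors {c, d, h}): φ is false.
  d (successors {f, j}): φ is false.
  e (successors {d, g}): φ is false.
  f (successors {b, d, i}): φ is false.
  g (successors {a, b, e, h}): φ is false.
  h (successors {f, g, j}): φ is false.
  i (successors {e, h, j}): φ is false.
  j (successors {e, g, h}): φ is false.
For instance, at h:
  At h: q is false, []p is false, so q & []p is false.
    At h: []p requires p at every successor {f, g, j}.
      p fails at f, so []p is false at h.
Satisfying worlds: none.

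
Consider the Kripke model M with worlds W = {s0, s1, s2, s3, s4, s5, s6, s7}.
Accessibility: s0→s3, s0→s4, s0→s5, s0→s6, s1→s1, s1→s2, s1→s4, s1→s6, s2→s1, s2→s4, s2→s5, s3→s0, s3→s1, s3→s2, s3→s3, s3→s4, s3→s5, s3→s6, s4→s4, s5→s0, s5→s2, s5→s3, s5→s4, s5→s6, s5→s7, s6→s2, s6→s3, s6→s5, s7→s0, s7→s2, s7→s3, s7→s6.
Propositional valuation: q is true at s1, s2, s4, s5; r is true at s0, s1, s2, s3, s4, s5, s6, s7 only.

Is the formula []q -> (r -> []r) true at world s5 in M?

At s5: []q is false, r -> []r is true, so []q -> (r -> []r) is true.
  At s5: []q requires q at every successor {s0, s2, s3, s4, s6, s7}.
    q fails at s0, so []q is false at s5.
  At s5: r is true, []r is true, so r -> []r is true.
    At s5: []r requires r at every successor {s0, s2, s3, s4, s6, s7}.
      At s0: r is true.
      At s2: r is true.
      At s3: r is true.
      At s4: r is true.
      At s6: r is true.
      At s7: r is true.
    So []r is true at s5.

Yes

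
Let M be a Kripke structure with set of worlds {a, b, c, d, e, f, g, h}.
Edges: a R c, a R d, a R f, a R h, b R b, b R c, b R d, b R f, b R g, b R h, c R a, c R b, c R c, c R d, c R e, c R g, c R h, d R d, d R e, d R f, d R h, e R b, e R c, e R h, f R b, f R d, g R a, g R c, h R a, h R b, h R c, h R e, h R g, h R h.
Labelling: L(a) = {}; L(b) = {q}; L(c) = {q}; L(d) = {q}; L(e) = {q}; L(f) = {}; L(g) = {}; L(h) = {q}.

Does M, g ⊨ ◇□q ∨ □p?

At g: ◇□q is false, □p is false, so ◇□q ∨ □p is false.
  At g: ◇□q requires □q at some successor in {a, c}.
    At a: □q is false.
    At c: □q is false.
  So ◇□q is false at g.
  At g: □p requires p at every successor {a, c}.
    p fails at a, so □p is false at g.

No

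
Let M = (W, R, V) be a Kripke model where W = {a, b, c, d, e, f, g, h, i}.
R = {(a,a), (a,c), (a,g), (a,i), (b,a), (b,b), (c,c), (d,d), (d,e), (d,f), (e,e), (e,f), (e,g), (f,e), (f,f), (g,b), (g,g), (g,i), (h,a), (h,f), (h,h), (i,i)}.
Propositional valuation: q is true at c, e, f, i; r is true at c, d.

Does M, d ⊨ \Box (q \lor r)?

Recall that \Box ψ holds at a world iff ψ holds at every accessible world, and \Diamond ψ holds iff ψ holds at some accessible world.
At d: \Box (q \lor r) requires q \lor r at every successor {d, e, f}.
  At d: q \lor r is true.
  At e: q \lor r is true.
  At f: q \lor r is true.
So \Box (q \lor r) is true at d.

Yes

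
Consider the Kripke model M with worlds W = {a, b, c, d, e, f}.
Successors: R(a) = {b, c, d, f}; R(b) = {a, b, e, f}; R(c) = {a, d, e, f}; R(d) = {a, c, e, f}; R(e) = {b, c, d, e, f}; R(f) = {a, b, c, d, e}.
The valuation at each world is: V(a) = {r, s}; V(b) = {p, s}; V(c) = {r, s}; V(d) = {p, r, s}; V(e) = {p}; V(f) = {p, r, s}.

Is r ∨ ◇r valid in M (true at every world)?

Yes

Recall that ◇ψ holds at a world iff ψ holds at some accessible world.
Let φ = r ∨ ◇r. Evaluate φ at each world:
  a (successors {b, c, d, f}): φ is true.
  b (successors {a, b, e, f}): φ is true.
  c (successors {a, d, e, f}): φ is true.
  d (successors {a, c, e, f}): φ is true.
  e (successors {b, c, d, e, f}): φ is true.
  f (successors {a, b, c, d, e}): φ is true.
For instance, at c:
  At c: r is true, ◇r is true, so r ∨ ◇r is true.
    At c: ◇r requires r at some successor in {a, d, e, f}.
      r holds at a, so ◇r is true at c.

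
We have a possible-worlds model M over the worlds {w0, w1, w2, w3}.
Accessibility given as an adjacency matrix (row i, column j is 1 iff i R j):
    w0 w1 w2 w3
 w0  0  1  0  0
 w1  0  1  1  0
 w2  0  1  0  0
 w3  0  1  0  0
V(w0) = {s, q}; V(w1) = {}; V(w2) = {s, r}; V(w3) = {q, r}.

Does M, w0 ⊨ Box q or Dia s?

At w0: Box q is false, Dia s is false, so Box q or Dia s is false.
  At w0: Box q requires q at every successor {w1}.
    q fails at w1, so Box q is false at w0.
  At w0: Dia s requires s at some successor in {w1}.
    At w1: s is false.
  So Dia s is false at w0.

No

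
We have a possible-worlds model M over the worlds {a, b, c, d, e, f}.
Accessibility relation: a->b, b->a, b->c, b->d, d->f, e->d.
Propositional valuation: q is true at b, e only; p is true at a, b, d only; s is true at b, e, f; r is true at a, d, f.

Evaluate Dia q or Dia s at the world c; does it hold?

No

At c: Dia q is false, Dia s is false, so Dia q or Dia s is false.
  At c: no accessible worlds, so Dia q is false.
  At c: no accessible worlds, so Dia s is false.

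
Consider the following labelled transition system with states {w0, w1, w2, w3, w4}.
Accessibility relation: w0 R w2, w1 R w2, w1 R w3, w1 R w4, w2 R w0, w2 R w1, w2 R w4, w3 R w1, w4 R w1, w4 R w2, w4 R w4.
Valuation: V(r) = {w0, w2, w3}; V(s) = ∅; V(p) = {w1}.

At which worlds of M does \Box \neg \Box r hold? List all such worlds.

w0, w1, w3, w4

Let φ = \Box \neg \Box r. Evaluate φ at each world:
  w0 (successors {w2}): φ is true.
  w1 (successors {w2, w3, w4}): φ is true.
  w2 (successors {w0, w1, w4}): φ is false.
  w3 (successors {w1}): φ is true.
  w4 (successors {w1, w2, w4}): φ is true.
For instance, at w4:
  At w4: \Box \neg \Box r requires \neg \Box r at every successor {w1, w2, w4}.
      At w1: \Box r is false, so \neg \Box r is true.
      At w2: \Box r is false, so \neg \Box r is true.
      At w4: \Box r is false, so \neg \Box r is true.
  So \Box \neg \Box r is true at w4.
Satisfying worlds: {w0, w1, w3, w4}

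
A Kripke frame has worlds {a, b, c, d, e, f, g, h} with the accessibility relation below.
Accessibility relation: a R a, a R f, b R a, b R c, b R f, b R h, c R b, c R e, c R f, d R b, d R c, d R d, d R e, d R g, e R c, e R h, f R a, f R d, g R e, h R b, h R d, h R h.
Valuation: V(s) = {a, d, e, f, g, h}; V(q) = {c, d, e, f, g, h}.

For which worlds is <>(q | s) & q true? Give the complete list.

Let φ = <>(q | s) & q. Evaluate φ at each world:
  a (successors {a, f}): φ is false.
  b (successors {a, c, f, h}): φ is false.
  c (successors {b, e, f}): φ is true.
  d (successors {b, c, d, e, g}): φ is true.
  e (successors {c, h}): φ is true.
  f (successors {a, d}): φ is true.
  g (successors {e}): φ is true.
  h (successors {b, d, h}): φ is true.
For instance, at g:
  At g: <>(q | s) is true, q is true, so <>(q | s) & q is true.
    At g: <>(q | s) requires q | s at some successor in {e}.
      q | s holds at e, so <>(q | s) is true at g.
Satisfying worlds: {c, d, e, f, g, h}

c, d, e, f, g, h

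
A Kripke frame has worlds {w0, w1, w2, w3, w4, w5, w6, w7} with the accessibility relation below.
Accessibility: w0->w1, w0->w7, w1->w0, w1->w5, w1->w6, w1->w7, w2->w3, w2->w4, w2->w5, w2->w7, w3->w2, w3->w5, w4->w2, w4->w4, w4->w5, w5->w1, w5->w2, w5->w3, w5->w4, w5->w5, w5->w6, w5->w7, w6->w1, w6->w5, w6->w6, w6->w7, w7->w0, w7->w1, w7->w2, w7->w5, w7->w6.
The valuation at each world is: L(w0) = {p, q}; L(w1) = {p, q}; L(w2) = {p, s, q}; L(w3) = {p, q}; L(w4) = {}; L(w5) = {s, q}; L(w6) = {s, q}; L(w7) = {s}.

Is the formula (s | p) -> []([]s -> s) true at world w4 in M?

Yes

At w4: s | p is false, []([]s -> s) is true, so (s | p) -> []([]s -> s) is true.
  At w4: []([]s -> s) requires []s -> s at every successor {w2, w4, w5}.
      At w2: []s is false, s is true, so []s -> s is true.
      At w4: []s is false, s is false, so []s -> s is true.
      At w5: []s is false, s is true, so []s -> s is true.
  So []([]s -> s) is true at w4.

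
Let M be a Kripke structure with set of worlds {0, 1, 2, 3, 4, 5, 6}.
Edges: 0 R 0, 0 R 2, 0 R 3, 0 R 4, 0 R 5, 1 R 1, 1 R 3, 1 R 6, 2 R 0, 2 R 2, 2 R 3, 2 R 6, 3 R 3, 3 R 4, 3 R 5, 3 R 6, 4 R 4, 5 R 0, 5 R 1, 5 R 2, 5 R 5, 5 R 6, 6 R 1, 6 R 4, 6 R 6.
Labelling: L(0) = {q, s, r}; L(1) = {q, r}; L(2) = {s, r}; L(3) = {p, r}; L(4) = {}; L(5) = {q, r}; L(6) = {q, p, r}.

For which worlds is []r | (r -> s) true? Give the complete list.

0, 1, 2, 4, 5

Let φ = []r | (r -> s). Evaluate φ at each world:
  0 (successors {0, 2, 3, 4, 5}): φ is true.
  1 (successors {1, 3, 6}): φ is true.
  2 (successors {0, 2, 3, 6}): φ is true.
  3 (successors {3, 4, 5, 6}): φ is false.
  4 (successors {4}): φ is true.
  5 (successors {0, 1, 2, 5, 6}): φ is true.
  6 (successors {1, 4, 6}): φ is false.
For instance, at 0:
  At 0: []r is false, r -> s is true, so []r | (r -> s) is true.
    At 0: []r requires r at every successor {0, 2, 3, 4, 5}.
      r fails at 4, so []r is false at 0.
Satisfying worlds: {0, 1, 2, 4, 5}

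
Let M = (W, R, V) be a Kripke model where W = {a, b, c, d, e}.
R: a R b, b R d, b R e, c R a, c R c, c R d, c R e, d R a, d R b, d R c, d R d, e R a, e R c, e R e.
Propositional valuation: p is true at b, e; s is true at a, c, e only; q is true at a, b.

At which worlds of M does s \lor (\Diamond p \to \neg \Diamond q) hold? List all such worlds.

Let φ = s \lor (\Diamond p \to \neg \Diamond q). Evaluate φ at each world:
  a (successors {b}): φ is true.
  b (successors {d, e}): φ is true.
  c (successors {a, c, d, e}): φ is true.
  d (successors {a, b, c, d}): φ is false.
  e (successors {a, c, e}): φ is true.
For instance, at e:
  At e: s is true, \Diamond p \to \neg \Diamond q is false, so s \lor (\Diamond p \to \neg \Diamond q) is true.
    At e: \Diamond p is true, \neg \Diamond q is false, so \Diamond p \to \neg \Diamond q is false.
      At e: \Diamond p requires p at some successor in {a, c, e}.
        p holds at e, so \Diamond p is true at e.
      At e: \Diamond q is true, so \neg \Diamond q is false.
Satisfying worlds: {a, b, c, e}

a, b, c, e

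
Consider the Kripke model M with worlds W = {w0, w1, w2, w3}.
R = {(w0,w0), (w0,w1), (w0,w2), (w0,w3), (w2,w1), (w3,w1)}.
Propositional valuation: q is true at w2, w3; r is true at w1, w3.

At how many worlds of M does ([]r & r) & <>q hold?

Let φ = ([]r & r) & <>q. Evaluate φ at each world:
  w0 (successors {w0, w1, w2, w3}): φ is false.
  w1 (successors ∅): φ is false.
  w2 (successors {w1}): φ is false.
  w3 (successors {w1}): φ is false.
For instance, at w2:
  At w2: []r & r is false, <>q is false, so ([]r & r) & <>q is false.
    At w2: []r is true, r is false, so []r & r is false.
      At w2: []r requires r at every successor {w1}.
        At w1: r is true.
      So []r is true at w2.
    At w2: <>q requires q at some successor in {w1}.
      At w1: q is false.
    So <>q is false at w2.
Satisfying worlds: none.

0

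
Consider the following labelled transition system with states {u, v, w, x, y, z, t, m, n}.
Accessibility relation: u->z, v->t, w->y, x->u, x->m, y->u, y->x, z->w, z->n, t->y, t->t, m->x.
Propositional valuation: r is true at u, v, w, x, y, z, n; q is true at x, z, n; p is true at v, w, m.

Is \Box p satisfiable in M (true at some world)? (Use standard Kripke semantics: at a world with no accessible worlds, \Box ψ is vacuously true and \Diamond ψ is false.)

Let φ = \Box p. Evaluate φ at each world:
  u (successors {z}): φ is false.
  v (successors {t}): φ is false.
  w (successors {y}): φ is false.
  x (successors {u, m}): φ is false.
  y (successors {u, x}): φ is false.
  z (successors {w, n}): φ is false.
  t (successors {y, t}): φ is false.
  m (successors {x}): φ is false.
  n (successors ∅): φ is true.
Detail at n (witness):
  At n: no accessible worlds, so \Box p holds vacuously.

Yes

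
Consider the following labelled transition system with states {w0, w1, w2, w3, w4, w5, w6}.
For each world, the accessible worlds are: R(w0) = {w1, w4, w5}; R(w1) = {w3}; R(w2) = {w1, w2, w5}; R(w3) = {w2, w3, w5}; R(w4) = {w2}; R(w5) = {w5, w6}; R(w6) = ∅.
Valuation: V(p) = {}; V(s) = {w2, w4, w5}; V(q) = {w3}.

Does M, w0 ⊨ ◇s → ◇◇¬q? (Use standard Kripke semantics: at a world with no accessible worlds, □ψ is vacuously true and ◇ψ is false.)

Yes

At w0: ◇s is true, ◇◇¬q is true, so ◇s → ◇◇¬q is true.
  At w0: ◇s requires s at some successor in {w1, w4, w5}.
    s holds at w4, so ◇s is true at w0.
  At w0: ◇◇¬q requires ◇¬q at some successor in {w1, w4, w5}.
    ◇¬q holds at w4, so ◇◇¬q is true at w0.
      At w4: ◇¬q requires ¬q at some successor in {w2}.
        ¬q holds at w2, so ◇¬q is true at w4.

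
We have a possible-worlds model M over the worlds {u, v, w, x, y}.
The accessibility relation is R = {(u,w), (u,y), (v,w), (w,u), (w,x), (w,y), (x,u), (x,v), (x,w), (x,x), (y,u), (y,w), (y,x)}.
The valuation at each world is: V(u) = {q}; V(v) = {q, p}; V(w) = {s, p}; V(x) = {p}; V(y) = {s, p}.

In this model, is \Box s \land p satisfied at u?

No

At u: \Box s is true, p is false, so \Box s \land p is false.
  At u: \Box s requires s at every successor {w, y}.
    At w: s is true.
    At y: s is true.
  So \Box s is true at u.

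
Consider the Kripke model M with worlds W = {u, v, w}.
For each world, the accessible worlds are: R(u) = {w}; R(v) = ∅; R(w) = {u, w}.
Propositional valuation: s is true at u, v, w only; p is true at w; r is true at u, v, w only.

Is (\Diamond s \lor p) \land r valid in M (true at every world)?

Let φ = (\Diamond s \lor p) \land r. Evaluate φ at each world:
  u (successors {w}): φ is true.
  v (successors ∅): φ is false.
  w (successors {u, w}): φ is true.
Detail at v (counterexample):
  At v: \Diamond s \lor p is false, r is true, so (\Diamond s \lor p) \land r is false.
    At v: \Diamond s is false, p is false, so \Diamond s \lor p is false.
      At v: no accessible worlds, so \Diamond s is false.

No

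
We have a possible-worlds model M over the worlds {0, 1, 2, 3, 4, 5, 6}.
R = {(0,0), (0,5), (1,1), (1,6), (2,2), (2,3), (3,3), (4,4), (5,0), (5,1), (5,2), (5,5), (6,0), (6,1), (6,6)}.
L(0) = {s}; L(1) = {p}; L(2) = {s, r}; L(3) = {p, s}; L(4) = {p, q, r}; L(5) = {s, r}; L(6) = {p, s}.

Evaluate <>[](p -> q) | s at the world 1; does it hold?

No

At 1: <>[](p -> q) is false, s is false, so <>[](p -> q) | s is false.
  At 1: <>[](p -> q) requires [](p -> q) at some successor in {1, 6}.
    At 1: [](p -> q) is false.
    At 6: [](p -> q) is false.
  So <>[](p -> q) is false at 1.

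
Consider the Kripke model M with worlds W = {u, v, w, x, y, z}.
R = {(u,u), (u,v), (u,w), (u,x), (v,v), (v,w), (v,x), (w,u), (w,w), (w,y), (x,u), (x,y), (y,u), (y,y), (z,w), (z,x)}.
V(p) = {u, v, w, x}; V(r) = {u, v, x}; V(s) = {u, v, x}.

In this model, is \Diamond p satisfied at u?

Yes

At u: \Diamond p requires p at some successor in {u, v, w, x}.
  p holds at u, so \Diamond p is true at u.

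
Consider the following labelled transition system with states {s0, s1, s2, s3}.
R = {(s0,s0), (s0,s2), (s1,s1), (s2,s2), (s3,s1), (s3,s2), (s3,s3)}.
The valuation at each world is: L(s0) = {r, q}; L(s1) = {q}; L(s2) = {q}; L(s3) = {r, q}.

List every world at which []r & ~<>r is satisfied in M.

none

Let φ = []r & ~<>r. Evaluate φ at each world:
  s0 (successors {s0, s2}): φ is false.
  s1 (successors {s1}): φ is false.
  s2 (successors {s2}): φ is false.
  s3 (successors {s1, s2, s3}): φ is false.
For instance, at s3:
  At s3: []r is false, ~<>r is false, so []r & ~<>r is false.
    At s3: []r requires r at every successor {s1, s2, s3}.
      r fails at s1, so []r is false at s3.
    At s3: <>r is true, so ~<>r is false.
      At s3: <>r requires r at some successor in {s1, s2, s3}.
        r holds at s3, so <>r is true at s3.
Satisfying worlds: none.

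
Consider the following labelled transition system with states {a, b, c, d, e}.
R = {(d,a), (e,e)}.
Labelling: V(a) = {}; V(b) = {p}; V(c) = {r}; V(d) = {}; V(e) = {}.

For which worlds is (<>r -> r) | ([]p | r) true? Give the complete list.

a, b, c, d, e

Let φ = (<>r -> r) | ([]p | r). Evaluate φ at each world:
  a (successors ∅): φ is true.
  b (successors ∅): φ is true.
  c (successors ∅): φ is true.
  d (successors {a}): φ is true.
  e (successors {e}): φ is true.
For instance, at d:
  At d: <>r -> r is true, []p | r is false, so (<>r -> r) | ([]p | r) is true.
    At d: <>r is false, r is false, so <>r -> r is true.
      At d: <>r requires r at some successor in {a}.
        At a: r is false.
      So <>r is false at d.
    At d: []p is false, r is false, so []p | r is false.
      At d: []p requires p at every successor {a}.
        p fails at a, so []p is false at d.
Satisfying worlds: {a, b, c, d, e}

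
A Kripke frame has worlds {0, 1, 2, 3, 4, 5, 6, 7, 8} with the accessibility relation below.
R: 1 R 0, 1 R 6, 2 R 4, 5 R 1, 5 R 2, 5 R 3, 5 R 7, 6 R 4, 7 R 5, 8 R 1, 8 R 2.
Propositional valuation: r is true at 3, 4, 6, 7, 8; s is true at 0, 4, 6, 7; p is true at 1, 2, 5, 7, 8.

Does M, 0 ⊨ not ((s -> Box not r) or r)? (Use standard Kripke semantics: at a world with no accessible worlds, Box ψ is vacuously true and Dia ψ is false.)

No

Recall that Box ψ holds at a world iff ψ holds at every accessible world, and Dia ψ holds iff ψ holds at some accessible world.
At 0: (s -> Box not r) or r is true, so not ((s -> Box not r) or r) is false.
  At 0: s -> Box not r is true, r is false, so (s -> Box not r) or r is true.
    At 0: s is true, Box not r is true, so s -> Box not r is true.
      At 0: no accessible worlds, so Box not r holds vacuously.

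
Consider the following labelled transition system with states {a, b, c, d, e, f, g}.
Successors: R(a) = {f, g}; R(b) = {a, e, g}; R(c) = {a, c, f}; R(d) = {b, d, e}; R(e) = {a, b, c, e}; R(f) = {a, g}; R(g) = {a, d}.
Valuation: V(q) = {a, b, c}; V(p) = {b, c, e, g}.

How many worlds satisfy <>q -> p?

5

Let φ = <>q -> p. Evaluate φ at each world:
  a (successors {f, g}): φ is true.
  b (successors {a, e, g}): φ is true.
  c (successors {a, c, f}): φ is true.
  d (successors {b, d, e}): φ is false.
  e (successors {a, b, c, e}): φ is true.
  f (successors {a, g}): φ is false.
  g (successors {a, d}): φ is true.
For instance, at c:
  At c: <>q is true, p is true, so <>q -> p is true.
    At c: <>q requires q at some successor in {a, c, f}.
      q holds at a, so <>q is true at c.
Satisfying worlds: {a, b, c, e, g}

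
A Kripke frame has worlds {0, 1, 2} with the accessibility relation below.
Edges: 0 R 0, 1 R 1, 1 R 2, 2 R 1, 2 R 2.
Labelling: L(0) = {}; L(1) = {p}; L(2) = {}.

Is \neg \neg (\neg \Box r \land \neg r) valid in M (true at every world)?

Let φ = \neg \neg (\neg \Box r \land \neg r). Evaluate φ at each world:
  0 (successors {0}): φ is true.
  1 (successors {1, 2}): φ is true.
  2 (successors {1, 2}): φ is true.
For instance, at 0:
  At 0: \neg (\neg \Box r \land \neg r) is false, so \neg \neg (\neg \Box r \land \neg r) is true.
    At 0: \neg \Box r \land \neg r is true, so \neg (\neg \Box r \land \neg r) is false.
      At 0: \neg \Box r is true, \neg r is true, so \neg \Box r \land \neg r is true.

Yes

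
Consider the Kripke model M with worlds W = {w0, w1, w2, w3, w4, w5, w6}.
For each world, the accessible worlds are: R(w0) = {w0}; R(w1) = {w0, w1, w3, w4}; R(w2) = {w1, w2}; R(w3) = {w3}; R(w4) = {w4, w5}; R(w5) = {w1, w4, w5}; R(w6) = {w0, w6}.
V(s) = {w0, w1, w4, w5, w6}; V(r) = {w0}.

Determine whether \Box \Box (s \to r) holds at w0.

Yes

At w0: \Box \Box (s \to r) requires \Box (s \to r) at every successor {w0}.
    At w0: \Box (s \to r) requires s \to r at every successor {w0}.
      At w0: s \to r is true.
    So \Box (s \to r) is true at w0.
So \Box \Box (s \to r) is true at w0.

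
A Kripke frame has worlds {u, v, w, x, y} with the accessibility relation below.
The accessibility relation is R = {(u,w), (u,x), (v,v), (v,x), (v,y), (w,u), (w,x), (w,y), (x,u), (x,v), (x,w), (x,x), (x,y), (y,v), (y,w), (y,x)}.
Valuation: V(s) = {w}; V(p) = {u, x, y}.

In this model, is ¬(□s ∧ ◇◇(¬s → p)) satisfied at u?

Yes

At u: □s ∧ ◇◇(¬s → p) is false, so ¬(□s ∧ ◇◇(¬s → p)) is true.
  At u: □s is false, ◇◇(¬s → p) is true, so □s ∧ ◇◇(¬s → p) is false.
    At u: □s requires s at every successor {w, x}.
      s fails at x, so □s is false at u.
    At u: ◇◇(¬s → p) requires ◇(¬s → p) at some successor in {w, x}.
      ◇(¬s → p) holds at w, so ◇◇(¬s → p) is true at u.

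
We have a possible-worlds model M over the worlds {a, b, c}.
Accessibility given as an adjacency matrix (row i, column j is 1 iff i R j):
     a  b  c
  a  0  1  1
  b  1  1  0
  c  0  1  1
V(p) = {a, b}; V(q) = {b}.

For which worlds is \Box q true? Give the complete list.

none

Let φ = \Box q. Evaluate φ at each world:
  a (successors {b, c}): φ is false.
  b (successors {a, b}): φ is false.
  c (successors {b, c}): φ is false.
For instance, at a:
  At a: \Box q requires q at every successor {b, c}.
    q fails at c, so \Box q is false at a.
Satisfying worlds: none.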